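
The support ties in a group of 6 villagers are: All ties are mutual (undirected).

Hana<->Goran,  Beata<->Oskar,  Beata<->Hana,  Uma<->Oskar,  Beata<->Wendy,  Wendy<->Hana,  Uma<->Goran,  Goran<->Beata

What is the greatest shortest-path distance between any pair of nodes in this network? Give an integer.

Eccentricity of each node (its greatest distance to any other): Beata:2, Goran:2, Hana:2, Oskar:2, Uma:3, Wendy:3.
The maximum eccentricity is 3, realized for instance by the pair Wendy–Uma via Wendy – Hana – Goran – Uma. So the diameter is 3.

3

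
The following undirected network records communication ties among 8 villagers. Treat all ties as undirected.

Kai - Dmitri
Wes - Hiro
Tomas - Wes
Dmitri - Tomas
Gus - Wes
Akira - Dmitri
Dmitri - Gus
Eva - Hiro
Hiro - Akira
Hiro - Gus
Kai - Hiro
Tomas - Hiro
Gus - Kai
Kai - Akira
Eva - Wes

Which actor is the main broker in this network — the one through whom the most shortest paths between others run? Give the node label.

Unnormalized betweenness of each node: Akira:5/12, Dmitri:5/3, Eva:0, Gus:19/12, Hiro:41/6, Kai:3/4, Tomas:13/12, Wes:5/3.
Hiro has the largest value, 41/6, making it the main broker — the node through which the most shortest paths run.

Hiro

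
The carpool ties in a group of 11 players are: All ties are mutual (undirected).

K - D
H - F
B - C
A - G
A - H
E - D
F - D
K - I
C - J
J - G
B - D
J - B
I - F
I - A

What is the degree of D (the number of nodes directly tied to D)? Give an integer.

4

D is directly tied to B, E, F, and K. That is 4 neighbors, so the degree of D is 4.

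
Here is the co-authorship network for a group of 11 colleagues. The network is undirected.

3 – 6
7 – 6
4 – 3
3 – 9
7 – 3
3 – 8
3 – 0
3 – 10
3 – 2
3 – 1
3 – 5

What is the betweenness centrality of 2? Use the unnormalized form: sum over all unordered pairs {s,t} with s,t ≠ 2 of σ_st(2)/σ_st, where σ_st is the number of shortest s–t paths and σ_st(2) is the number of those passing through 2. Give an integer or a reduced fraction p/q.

0

No shortest path between any pair of other nodes passes through 2.
Summing the contributions gives betweenness(2) = 0.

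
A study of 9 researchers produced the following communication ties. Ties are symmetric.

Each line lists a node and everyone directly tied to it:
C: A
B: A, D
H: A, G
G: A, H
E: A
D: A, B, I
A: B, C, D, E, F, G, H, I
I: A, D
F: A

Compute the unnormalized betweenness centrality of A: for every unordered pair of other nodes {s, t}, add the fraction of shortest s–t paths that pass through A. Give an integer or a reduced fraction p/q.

49/2

Pairs whose geodesics pass through A — C–E: 1; C–H: 1; C–F: 1; C–D: 1; C–B: 1; C–G: 1; C–I: 1; E–H: 1; E–F: 1; E–D: 1; E–B: 1; E–G: 1; E–I: 1; H–F: 1 … (+11 more pairs).
All other pairs contribute 0.
Summing the contributions gives betweenness(A) = 49/2.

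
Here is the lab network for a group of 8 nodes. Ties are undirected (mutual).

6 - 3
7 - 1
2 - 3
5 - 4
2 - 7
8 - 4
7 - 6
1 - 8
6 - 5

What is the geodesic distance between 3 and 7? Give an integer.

One shortest route is 3 – 6 – 7, which uses 2 edges, and 3 and 7 are not directly tied, so nothing shorter exists. So d(3,7) = 2.

2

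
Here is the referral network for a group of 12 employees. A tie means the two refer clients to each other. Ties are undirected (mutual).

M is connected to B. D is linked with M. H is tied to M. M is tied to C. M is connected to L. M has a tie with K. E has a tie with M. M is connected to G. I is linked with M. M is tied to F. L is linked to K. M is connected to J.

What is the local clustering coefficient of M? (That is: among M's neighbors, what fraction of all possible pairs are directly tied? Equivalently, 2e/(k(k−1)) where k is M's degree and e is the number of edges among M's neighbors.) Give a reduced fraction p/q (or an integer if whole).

M's neighbors: B, C, D, E, F, G, H, I, J, K, and L (k = 11).
Possible neighbor pairs: C(11,2) = 55. Edges among them: K–L → e = 1.
Clustering(M) = 1/55.

1/55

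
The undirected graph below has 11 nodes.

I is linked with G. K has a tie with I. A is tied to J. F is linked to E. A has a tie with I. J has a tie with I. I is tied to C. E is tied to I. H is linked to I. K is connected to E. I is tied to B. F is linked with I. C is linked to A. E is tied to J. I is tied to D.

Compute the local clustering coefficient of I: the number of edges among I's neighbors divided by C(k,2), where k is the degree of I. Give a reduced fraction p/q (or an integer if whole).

I's neighbors: A, B, C, D, E, F, G, H, J, and K (k = 10).
Possible neighbor pairs: C(10,2) = 45. Edges among them: A–C, A–J, E–F, E–J, E–K → e = 5.
Clustering(I) = 5/45 = 1/9.

1/9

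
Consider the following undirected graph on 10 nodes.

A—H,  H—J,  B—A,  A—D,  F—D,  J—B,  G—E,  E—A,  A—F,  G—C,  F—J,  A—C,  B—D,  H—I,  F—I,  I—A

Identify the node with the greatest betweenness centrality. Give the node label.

Unnormalized betweenness of each node: A:133/6, B:11/6, C:7/2, D:1/3, E:7/2, F:17/6, G:1/2, H:11/6, I:1/3, J:7/6.
A has the largest value, 133/6, making it the main broker — the node through which the most shortest paths run.

A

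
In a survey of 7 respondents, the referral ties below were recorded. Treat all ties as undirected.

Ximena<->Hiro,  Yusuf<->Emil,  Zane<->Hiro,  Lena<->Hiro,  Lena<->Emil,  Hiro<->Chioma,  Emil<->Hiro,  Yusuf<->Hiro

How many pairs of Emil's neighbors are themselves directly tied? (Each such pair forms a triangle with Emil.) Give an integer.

2

Emil's neighbors: Hiro, Lena, and Yusuf.
Neighbor pairs that are themselves tied: Emil–Hiro–Lena; Emil–Hiro–Yusuf. Each forms one triangle with Emil, for 2 in total.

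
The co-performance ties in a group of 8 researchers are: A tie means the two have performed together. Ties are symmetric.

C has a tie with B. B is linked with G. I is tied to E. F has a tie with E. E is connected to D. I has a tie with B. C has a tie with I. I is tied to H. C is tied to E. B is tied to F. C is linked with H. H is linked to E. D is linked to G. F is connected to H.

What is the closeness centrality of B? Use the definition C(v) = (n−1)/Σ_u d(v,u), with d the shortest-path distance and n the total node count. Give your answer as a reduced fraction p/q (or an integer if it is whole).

7/10

Distances from B: C:1, D:2, E:2, F:1, G:1, H:2, I:1. Sum = 10.
n = 8, so closeness = 7/10.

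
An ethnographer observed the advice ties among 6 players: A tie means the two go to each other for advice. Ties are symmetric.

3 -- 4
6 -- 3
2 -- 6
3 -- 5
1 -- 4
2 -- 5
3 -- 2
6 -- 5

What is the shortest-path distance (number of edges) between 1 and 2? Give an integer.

One shortest route is 1 – 4 – 3 – 2, which uses 3 edges, and at distance 2 from 1 we only reach {3}, which does not include 2. So d(1,2) = 3.

3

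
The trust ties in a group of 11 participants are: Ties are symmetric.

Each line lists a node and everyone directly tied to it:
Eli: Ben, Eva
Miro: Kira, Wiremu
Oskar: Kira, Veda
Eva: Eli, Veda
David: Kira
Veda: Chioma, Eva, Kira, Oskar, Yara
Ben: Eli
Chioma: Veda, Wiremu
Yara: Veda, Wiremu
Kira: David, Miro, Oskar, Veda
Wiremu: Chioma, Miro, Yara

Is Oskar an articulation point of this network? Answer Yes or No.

No

Even without Oskar, every remaining node can still reach every other (the residual graph is connected), so Oskar is not a cut vertex.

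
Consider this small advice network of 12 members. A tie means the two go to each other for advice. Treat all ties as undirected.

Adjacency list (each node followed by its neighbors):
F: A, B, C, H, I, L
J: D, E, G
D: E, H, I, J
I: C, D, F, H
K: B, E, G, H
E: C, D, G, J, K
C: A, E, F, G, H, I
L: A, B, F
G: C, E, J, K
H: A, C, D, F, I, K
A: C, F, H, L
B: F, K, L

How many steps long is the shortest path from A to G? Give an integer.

One shortest route is A – C – G, which uses 2 edges, and A and G are not directly tied, so nothing shorter exists. So d(A,G) = 2.

2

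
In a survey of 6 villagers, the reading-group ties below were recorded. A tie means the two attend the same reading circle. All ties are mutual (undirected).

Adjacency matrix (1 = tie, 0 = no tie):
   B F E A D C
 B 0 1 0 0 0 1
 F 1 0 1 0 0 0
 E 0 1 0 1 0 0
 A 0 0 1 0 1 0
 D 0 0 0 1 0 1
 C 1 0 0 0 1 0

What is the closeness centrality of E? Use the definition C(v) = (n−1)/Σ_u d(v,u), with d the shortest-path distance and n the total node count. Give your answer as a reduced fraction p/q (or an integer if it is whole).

Distances from E: A:1, B:2, C:3, D:2, F:1. Sum = 9.
n = 6, so closeness = 5/9.

5/9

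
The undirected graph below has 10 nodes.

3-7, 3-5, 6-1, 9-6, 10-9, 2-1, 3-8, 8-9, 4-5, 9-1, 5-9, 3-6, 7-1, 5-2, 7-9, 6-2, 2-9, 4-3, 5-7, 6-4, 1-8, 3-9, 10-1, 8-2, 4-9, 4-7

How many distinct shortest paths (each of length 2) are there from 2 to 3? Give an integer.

The shortest distance is 2. The length-2 paths are: 2–9–3; 2–6–3; 2–8–3; 2–5–3.
That gives 4 distinct shortest paths.

4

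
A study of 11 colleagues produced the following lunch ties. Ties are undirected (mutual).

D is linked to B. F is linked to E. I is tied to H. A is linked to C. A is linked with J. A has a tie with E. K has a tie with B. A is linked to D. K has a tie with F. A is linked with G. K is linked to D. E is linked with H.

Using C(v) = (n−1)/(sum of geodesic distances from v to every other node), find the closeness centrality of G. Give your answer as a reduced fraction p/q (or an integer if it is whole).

Distances from G: A:1, B:3, C:2, D:2, E:2, F:3, H:3, I:4, J:2, K:3. Sum = 25.
n = 11, so closeness = 10/25 = 2/5.

2/5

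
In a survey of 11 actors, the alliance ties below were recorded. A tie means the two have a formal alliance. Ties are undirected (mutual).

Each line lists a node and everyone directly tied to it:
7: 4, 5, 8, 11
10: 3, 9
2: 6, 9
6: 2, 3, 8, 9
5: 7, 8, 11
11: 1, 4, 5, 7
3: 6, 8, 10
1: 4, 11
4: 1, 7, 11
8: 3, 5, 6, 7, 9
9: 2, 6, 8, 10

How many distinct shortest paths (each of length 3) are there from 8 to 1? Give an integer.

3

The shortest distance is 3. The length-3 paths are: 8–5–11–1; 8–7–11–1; 8–7–4–1.
That gives 3 distinct shortest paths.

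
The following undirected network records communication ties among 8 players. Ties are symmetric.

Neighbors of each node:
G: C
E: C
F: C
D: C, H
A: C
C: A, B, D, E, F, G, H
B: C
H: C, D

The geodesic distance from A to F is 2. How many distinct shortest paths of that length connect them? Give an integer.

1

The shortest distance is 2, and the only length-2 path is A–C–F. So there is exactly 1 shortest path.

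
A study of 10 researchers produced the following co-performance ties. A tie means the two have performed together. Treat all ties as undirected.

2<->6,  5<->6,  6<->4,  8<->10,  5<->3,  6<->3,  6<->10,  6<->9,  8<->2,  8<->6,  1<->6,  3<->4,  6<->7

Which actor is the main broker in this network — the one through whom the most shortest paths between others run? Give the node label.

6

Unnormalized betweenness of each node: 1:0, 2:0, 3:1/2, 4:0, 5:0, 6:31, 7:0, 8:1/2, 9:0, 10:0.
6 has the largest value, 31, making it the main broker — the node through which the most shortest paths run.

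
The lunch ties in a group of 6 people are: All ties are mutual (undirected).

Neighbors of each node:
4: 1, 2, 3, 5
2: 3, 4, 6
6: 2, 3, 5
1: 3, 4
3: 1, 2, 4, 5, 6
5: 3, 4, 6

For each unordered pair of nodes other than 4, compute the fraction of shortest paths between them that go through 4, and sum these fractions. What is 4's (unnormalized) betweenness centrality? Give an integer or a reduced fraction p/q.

Pairs whose geodesics pass through 4 — 2–1: 1/2; 2–5: 1/3; 1–5: 1/2.
All other pairs contribute 0.
Summing the contributions gives betweenness(4) = 4/3.

4/3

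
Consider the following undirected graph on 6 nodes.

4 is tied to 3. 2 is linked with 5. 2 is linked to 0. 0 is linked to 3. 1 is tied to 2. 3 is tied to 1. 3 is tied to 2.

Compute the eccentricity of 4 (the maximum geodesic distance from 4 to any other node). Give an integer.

Distances from 4: 0:2, 1:2, 2:2, 3:1, 5:3.
The largest is 3 (to 5), so the eccentricity of 4 is 3.

3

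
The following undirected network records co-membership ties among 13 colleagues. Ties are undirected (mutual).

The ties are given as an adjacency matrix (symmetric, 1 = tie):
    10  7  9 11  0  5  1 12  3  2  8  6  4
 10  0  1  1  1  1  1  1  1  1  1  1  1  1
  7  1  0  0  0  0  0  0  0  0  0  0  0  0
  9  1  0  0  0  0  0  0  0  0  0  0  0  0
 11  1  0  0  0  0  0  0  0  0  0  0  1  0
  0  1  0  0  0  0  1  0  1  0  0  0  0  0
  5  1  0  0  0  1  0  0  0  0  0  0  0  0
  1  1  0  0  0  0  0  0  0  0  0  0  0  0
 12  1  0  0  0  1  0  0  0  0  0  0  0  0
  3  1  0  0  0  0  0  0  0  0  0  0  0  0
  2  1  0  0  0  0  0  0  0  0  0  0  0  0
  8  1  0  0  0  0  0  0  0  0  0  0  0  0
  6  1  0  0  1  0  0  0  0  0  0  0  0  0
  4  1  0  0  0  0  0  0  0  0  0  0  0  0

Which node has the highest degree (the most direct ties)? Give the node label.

Degrees — 0:3, 1:1, 2:1, 3:1, 4:1, 5:2, 6:2, 7:1, 8:1, 9:1, 10:12, 11:2, 12:2.
The maximum is 12, attained only by 10.

10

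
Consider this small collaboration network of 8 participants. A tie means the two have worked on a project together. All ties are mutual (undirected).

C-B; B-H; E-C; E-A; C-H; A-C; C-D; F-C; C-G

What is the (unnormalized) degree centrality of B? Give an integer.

2

B is directly tied to C and H. That is 2 neighbors, so the degree of B is 2.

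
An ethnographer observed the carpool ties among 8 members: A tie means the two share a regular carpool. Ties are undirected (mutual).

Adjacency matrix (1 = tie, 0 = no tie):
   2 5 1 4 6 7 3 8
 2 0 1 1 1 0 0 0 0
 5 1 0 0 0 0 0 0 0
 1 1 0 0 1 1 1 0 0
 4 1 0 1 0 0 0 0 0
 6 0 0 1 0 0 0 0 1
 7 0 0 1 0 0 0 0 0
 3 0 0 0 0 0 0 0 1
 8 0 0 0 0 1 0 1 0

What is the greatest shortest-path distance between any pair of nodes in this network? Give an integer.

Eccentricity of each node (its greatest distance to any other): 1:3, 2:4, 3:5, 4:4, 5:5, 6:3, 7:4, 8:4.
The maximum eccentricity is 5, realized for instance by the pair 5–3 via 5 – 2 – 1 – 6 – 8 – 3. So the diameter is 5.

5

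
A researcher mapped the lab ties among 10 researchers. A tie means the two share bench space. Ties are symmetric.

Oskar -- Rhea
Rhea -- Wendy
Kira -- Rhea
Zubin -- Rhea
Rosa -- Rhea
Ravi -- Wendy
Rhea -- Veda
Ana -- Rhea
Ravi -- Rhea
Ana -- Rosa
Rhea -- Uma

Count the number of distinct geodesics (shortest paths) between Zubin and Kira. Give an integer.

1

The shortest distance is 2, and the only length-2 path is Zubin–Rhea–Kira. So there is exactly 1 shortest path.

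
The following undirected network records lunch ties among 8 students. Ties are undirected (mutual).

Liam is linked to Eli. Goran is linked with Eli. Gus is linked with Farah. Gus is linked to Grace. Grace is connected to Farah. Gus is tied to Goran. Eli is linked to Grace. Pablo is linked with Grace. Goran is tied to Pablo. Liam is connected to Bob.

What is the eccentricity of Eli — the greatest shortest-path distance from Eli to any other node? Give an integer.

Distances from Eli: Bob:2, Farah:2, Goran:1, Grace:1, Gus:2, Liam:1, Pablo:2.
The largest is 2 (to Gus, Pablo, Farah, and Bob), so the eccentricity of Eli is 2.

2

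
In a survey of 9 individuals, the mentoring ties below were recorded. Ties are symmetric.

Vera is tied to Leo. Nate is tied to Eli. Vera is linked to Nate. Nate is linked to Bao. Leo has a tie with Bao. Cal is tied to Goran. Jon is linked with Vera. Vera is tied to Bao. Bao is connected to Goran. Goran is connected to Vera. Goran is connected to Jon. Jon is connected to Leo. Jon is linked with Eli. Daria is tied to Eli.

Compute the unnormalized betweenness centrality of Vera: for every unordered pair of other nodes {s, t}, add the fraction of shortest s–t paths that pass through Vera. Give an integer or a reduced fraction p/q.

Pairs whose geodesics pass through Vera — Cal–Nate: 1/2; Cal–Leo: 1/3; Nate–Leo: 1/2; Nate–Jon: 1/2; Nate–Goran: 1/2; Leo–Goran: 1/3; Jon–Bao: 1/3.
All other pairs contribute 0.
Summing the contributions gives betweenness(Vera) = 3.

3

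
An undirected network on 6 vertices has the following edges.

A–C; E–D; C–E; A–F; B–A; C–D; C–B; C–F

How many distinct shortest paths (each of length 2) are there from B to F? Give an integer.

2

The shortest distance is 2. The length-2 paths are: B–C–F; B–A–F.
That gives 2 distinct shortest paths.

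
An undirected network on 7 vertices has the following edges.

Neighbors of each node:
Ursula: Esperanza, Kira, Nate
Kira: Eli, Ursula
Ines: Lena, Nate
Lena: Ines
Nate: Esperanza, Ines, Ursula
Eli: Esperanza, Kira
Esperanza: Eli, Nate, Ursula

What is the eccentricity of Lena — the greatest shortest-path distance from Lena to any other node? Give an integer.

Distances from Lena: Eli:4, Esperanza:3, Ines:1, Kira:4, Nate:2, Ursula:3.
The largest is 4 (to Kira and Eli), so the eccentricity of Lena is 4.

4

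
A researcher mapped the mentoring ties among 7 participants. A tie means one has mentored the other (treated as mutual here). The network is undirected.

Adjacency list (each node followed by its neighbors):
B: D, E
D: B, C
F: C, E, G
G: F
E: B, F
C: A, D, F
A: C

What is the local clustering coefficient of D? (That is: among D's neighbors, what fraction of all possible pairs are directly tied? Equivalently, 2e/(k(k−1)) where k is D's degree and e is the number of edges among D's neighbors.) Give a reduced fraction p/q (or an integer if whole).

0

D's neighbors: B and C (k = 2).
Possible neighbor pairs: C(2,2) = 1. Edges among them: none → e = 0.
Clustering(D) = 0/1.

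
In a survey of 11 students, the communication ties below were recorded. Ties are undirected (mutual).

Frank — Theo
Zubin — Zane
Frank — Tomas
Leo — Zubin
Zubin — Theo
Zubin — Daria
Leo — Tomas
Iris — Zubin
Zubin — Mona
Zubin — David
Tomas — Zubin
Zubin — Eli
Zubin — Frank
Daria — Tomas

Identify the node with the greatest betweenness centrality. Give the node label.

Unnormalized betweenness of each node: Daria:0, David:0, Eli:0, Frank:1/2, Iris:0, Leo:0, Mona:0, Theo:0, Tomas:3/2, Zane:0, Zubin:39.
Zubin has the largest value, 39, making it the main broker — the node through which the most shortest paths run.

Zubin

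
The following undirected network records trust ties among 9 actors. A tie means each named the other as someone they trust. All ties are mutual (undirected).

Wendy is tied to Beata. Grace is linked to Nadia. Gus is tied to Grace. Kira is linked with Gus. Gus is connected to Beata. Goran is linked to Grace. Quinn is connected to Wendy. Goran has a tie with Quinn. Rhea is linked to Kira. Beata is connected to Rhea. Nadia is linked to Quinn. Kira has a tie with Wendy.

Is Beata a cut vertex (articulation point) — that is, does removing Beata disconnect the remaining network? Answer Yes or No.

Even without Beata, every remaining node can still reach every other (the residual graph is connected), so Beata is not a cut vertex.

No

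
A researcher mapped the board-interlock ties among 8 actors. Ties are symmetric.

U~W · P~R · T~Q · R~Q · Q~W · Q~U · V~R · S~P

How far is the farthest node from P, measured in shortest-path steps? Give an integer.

Distances from P: Q:2, R:1, S:1, T:3, U:3, V:2, W:3.
The largest is 3 (to U, T, and W), so the eccentricity of P is 3.

3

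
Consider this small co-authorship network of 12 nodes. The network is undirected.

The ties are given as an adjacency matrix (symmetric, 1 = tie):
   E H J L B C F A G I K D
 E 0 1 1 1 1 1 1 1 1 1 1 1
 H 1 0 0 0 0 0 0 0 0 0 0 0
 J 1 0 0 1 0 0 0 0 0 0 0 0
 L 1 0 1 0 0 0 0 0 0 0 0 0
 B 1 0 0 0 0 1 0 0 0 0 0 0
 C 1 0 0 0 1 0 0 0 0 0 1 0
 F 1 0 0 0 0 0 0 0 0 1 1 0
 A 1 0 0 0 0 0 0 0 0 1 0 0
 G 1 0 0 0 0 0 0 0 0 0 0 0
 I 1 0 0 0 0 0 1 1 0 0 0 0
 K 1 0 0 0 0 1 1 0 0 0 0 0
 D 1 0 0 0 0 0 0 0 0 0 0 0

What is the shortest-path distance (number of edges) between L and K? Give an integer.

One shortest route is L – E – K, which uses 2 edges, and L and K are not directly tied, so nothing shorter exists. So d(L,K) = 2.

2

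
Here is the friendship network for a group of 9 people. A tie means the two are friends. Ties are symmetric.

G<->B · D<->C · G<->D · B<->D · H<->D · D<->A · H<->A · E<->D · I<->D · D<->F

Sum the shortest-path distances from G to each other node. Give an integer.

Distances from G: A:2, B:1, C:2, D:1, E:2, F:2, H:2, I:2.
Sum = 2 + 1 + 2 + 1 + 2 + 2 + 2 + 2 = 14.

14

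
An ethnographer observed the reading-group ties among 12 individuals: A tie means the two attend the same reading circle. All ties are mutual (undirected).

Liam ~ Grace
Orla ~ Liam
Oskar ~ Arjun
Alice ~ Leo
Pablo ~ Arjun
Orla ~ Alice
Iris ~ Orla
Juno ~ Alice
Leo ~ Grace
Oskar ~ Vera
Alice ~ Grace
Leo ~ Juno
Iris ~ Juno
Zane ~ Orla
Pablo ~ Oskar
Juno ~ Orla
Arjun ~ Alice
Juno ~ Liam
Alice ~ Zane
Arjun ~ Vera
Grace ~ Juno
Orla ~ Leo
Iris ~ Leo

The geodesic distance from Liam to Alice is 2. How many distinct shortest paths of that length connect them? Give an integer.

The shortest distance is 2. The length-2 paths are: Liam–Orla–Alice; Liam–Grace–Alice; Liam–Juno–Alice.
That gives 3 distinct shortest paths.

3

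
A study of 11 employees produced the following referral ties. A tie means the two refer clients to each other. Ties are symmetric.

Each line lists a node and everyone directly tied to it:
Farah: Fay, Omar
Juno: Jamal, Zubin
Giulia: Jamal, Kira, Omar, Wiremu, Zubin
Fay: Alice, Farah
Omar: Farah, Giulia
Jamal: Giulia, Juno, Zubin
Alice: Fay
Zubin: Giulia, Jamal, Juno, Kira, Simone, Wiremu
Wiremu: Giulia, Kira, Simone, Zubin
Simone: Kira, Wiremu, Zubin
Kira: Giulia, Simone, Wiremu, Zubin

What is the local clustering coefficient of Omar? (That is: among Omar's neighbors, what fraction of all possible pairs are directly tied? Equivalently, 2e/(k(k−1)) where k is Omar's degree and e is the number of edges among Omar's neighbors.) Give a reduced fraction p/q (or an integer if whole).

0

Omar's neighbors: Farah and Giulia (k = 2).
Possible neighbor pairs: C(2,2) = 1. Edges among them: none → e = 0.
Clustering(Omar) = 0/1.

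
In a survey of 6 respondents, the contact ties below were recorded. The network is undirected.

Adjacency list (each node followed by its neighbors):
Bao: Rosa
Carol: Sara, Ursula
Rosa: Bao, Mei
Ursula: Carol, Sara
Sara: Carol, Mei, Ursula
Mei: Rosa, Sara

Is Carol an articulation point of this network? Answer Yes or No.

Even without Carol, every remaining node can still reach every other (the residual graph is connected), so Carol is not a cut vertex.

No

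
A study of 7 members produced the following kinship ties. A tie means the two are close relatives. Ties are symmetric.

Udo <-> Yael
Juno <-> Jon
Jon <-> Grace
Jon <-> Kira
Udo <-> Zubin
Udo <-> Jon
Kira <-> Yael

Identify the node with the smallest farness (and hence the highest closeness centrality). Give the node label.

Farness (sum of distances to all others) for each node — Grace:13, Jon:8, Juno:13, Kira:11, Udo:9, Yael:12, Zubin:14.
The smallest farness is 8, for Jon, so Jon has the highest closeness.

Jon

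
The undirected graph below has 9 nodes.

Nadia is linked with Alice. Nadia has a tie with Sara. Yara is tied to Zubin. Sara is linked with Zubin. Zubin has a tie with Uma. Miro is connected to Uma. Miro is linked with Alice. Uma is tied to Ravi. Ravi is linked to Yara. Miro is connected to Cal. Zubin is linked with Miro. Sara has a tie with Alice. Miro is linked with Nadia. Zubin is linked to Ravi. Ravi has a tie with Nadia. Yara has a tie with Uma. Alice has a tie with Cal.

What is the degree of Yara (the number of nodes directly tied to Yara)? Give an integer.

Yara is directly tied to Ravi, Uma, and Zubin. That is 3 neighbors, so the degree of Yara is 3.

3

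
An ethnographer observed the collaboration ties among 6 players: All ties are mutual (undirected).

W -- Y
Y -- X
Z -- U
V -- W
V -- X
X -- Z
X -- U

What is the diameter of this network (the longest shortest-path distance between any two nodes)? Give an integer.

3

Eccentricity of each node (its greatest distance to any other): U:3, V:2, W:3, X:2, Y:2, Z:3.
The maximum eccentricity is 3, realized for instance by the pair Z–W via Z – X – Y – W. So the diameter is 3.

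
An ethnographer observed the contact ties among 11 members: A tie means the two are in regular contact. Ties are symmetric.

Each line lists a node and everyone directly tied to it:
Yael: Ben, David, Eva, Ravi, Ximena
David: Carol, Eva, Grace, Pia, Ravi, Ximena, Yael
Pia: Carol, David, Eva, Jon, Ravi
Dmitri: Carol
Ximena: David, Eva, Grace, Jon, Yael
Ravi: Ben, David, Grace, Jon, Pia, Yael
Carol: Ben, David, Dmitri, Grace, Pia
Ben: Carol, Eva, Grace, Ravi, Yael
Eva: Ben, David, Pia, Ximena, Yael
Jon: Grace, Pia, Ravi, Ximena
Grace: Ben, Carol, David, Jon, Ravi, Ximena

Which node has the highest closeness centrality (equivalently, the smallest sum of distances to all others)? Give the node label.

David

Farness (sum of distances to all others) for each node — Ben:15, Carol:15, David:13, Dmitri:24, Eva:16, Grace:14, Jon:17, Pia:15, Ravi:15, Ximena:16, Yael:16.
The smallest farness is 13, for David, so David has the highest closeness.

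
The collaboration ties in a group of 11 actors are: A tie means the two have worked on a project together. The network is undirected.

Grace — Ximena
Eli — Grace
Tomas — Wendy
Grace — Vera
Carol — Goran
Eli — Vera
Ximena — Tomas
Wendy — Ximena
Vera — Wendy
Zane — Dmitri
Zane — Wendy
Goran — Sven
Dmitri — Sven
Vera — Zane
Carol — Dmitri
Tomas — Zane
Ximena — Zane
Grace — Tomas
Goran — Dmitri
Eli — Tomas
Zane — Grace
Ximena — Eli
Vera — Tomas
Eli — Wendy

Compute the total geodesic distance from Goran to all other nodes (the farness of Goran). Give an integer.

24

Distances from Goran: Carol:1, Dmitri:1, Eli:4, Grace:3, Sven:1, Tomas:3, Vera:3, Wendy:3, Ximena:3, Zane:2.
Sum = 1 + 1 + 4 + 3 + 1 + 3 + 3 + 3 + 3 + 2 = 24.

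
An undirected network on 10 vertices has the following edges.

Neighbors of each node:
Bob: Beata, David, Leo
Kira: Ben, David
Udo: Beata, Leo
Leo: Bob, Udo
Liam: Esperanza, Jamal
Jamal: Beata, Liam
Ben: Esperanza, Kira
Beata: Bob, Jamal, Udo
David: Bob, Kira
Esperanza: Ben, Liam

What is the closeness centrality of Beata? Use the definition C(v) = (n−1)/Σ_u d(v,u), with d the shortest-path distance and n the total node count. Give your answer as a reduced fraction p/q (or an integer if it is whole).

9/19

Distances from Beata: Ben:4, Bob:1, David:2, Esperanza:3, Jamal:1, Kira:3, Leo:2, Liam:2, Udo:1. Sum = 19.
n = 10, so closeness = 9/19.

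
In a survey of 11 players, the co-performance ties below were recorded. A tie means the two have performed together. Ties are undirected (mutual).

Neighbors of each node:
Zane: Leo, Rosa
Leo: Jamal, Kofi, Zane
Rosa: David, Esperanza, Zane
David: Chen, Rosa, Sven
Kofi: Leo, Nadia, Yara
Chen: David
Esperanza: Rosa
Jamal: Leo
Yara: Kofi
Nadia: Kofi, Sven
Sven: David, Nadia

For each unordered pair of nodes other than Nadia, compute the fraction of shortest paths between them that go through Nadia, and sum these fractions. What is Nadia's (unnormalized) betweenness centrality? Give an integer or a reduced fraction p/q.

Pairs whose geodesics pass through Nadia — Kofi–Chen: 1; Kofi–Sven: 1; Kofi–David: 1; Chen–Yara: 1; Yara–Sven: 1; Yara–David: 1; Sven–Jamal: 1; Sven–Leo: 1.
All other pairs contribute 0.
Summing the contributions gives betweenness(Nadia) = 8.

8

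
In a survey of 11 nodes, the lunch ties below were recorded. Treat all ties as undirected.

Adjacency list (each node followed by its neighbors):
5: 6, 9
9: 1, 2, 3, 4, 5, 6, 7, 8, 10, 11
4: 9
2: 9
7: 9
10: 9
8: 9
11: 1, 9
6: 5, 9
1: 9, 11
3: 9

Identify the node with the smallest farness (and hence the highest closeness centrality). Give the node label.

9

Farness (sum of distances to all others) for each node — 1:18, 2:19, 3:19, 4:19, 5:18, 6:18, 7:19, 8:19, 9:10, 10:19, 11:18.
The smallest farness is 10, for 9, so 9 has the highest closeness.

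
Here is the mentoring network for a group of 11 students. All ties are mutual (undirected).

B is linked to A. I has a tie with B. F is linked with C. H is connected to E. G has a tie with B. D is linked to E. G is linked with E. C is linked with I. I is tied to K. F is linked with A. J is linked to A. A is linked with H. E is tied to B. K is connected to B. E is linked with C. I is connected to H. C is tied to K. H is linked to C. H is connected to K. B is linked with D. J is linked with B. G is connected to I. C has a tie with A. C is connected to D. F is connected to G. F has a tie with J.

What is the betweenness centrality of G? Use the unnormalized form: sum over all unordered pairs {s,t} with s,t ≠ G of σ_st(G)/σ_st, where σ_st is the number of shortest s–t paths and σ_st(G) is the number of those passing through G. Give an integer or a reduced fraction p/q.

19/12

Pairs whose geodesics pass through G — F–B: 1/3; F–E: 1/2; F–I: 1/2; E–I: 1/4.
All other pairs contribute 0.
Summing the contributions gives betweenness(G) = 19/12.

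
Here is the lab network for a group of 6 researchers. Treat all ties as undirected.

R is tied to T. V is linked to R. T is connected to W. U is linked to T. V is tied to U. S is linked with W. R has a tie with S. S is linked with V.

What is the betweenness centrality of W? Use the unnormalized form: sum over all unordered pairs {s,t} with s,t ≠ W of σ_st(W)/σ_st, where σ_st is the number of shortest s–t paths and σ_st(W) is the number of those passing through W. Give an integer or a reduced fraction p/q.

1/2

Pairs whose geodesics pass through W — T–S: 1/2.
All other pairs contribute 0.
Summing the contributions gives betweenness(W) = 1/2.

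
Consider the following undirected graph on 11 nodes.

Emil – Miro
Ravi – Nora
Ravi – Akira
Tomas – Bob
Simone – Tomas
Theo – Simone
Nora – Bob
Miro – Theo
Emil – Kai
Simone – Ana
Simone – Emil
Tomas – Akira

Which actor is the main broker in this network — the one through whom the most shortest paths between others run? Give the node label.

Simone

Unnormalized betweenness of each node: Akira:7, Ana:0, Bob:7, Emil:25/2, Kai:0, Miro:1, Nora:1, Ravi:1, Simone:30, Theo:7/2, Tomas:25.
Simone has the largest value, 30, making it the main broker — the node through which the most shortest paths run.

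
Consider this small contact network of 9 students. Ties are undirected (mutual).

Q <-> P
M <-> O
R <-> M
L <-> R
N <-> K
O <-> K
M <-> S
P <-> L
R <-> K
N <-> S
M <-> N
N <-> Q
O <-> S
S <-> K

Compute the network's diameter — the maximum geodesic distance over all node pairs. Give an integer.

Eccentricity of each node (its greatest distance to any other): K:3, L:3, M:3, N:3, O:4, P:4, Q:3, R:3, S:3.
The maximum eccentricity is 4, realized for instance by the pair P–O via P – L – R – K – O. So the diameter is 4.

4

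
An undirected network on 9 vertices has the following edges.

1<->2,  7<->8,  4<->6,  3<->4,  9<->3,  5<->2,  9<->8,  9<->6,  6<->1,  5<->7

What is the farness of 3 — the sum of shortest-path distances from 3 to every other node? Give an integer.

20

Distances from 3: 1:3, 2:4, 4:1, 5:4, 6:2, 7:3, 8:2, 9:1.
Sum = 3 + 4 + 1 + 4 + 2 + 3 + 2 + 1 = 20.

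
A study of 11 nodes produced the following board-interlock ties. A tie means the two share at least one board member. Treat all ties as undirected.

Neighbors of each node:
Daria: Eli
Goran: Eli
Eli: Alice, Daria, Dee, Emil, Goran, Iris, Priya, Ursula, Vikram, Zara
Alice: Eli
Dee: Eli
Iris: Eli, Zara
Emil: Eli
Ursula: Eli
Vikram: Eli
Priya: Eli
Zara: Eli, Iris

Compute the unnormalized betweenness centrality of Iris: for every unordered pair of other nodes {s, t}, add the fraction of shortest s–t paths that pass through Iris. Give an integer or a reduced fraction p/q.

0

No shortest path between any pair of other nodes passes through Iris.
Summing the contributions gives betweenness(Iris) = 0.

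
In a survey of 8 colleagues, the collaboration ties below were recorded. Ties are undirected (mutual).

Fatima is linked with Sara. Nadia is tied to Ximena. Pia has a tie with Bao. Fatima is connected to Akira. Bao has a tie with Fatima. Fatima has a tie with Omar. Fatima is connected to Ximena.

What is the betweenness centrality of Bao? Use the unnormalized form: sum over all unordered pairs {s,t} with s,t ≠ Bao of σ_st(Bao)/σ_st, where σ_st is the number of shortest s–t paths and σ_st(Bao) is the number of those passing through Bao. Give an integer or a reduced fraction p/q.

Pairs whose geodesics pass through Bao — Omar–Pia: 1; Akira–Pia: 1; Pia–Sara: 1; Pia–Ximena: 1; Pia–Fatima: 1; Pia–Nadia: 1.
All other pairs contribute 0.
Summing the contributions gives betweenness(Bao) = 6.

6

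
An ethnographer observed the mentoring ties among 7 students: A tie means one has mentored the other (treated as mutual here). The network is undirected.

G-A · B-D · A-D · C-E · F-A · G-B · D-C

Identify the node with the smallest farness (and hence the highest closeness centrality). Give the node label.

Farness (sum of distances to all others) for each node — A:10, B:12, C:12, D:9, E:17, F:15, G:13.
The smallest farness is 9, for D, so D has the highest closeness.

D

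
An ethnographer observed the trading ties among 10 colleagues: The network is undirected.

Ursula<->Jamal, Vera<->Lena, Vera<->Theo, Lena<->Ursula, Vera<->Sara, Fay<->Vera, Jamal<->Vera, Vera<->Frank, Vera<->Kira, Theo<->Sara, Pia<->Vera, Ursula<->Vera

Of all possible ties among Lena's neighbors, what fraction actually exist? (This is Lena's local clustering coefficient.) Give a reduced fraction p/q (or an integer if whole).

Lena's neighbors: Ursula and Vera (k = 2).
Possible neighbor pairs: C(2,2) = 1. Edges among them: Ursula–Vera → e = 1.
Clustering(Lena) = 1/1.

1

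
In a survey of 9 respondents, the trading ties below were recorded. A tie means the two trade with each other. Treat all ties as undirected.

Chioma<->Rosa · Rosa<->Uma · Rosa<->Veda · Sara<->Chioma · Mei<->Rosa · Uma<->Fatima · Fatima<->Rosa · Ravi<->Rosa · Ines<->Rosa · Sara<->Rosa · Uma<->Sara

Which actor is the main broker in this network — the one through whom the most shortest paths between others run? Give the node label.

Unnormalized betweenness of each node: Chioma:0, Fatima:0, Ines:0, Mei:0, Ravi:0, Rosa:24, Sara:1/2, Uma:1/2, Veda:0.
Rosa has the largest value, 24, making it the main broker — the node through which the most shortest paths run.

Rosa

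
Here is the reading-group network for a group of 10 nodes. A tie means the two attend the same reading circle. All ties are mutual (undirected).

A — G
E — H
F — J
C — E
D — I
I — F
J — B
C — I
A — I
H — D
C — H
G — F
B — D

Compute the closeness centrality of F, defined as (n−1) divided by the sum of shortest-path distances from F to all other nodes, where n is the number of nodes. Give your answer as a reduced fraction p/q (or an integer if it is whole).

Distances from F: A:2, B:2, C:2, D:2, E:3, G:1, H:3, I:1, J:1. Sum = 17.
n = 10, so closeness = 9/17.

9/17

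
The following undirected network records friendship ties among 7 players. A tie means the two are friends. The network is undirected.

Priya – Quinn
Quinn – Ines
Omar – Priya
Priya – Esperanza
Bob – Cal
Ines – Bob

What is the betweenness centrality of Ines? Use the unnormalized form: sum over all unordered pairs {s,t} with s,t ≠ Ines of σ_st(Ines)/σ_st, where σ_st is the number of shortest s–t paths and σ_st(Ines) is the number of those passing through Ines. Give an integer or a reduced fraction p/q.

8

Pairs whose geodesics pass through Ines — Cal–Esperanza: 1; Cal–Omar: 1; Cal–Priya: 1; Cal–Quinn: 1; Esperanza–Bob: 1; Omar–Bob: 1; Priya–Bob: 1; Quinn–Bob: 1.
All other pairs contribute 0.
Summing the contributions gives betweenness(Ines) = 8.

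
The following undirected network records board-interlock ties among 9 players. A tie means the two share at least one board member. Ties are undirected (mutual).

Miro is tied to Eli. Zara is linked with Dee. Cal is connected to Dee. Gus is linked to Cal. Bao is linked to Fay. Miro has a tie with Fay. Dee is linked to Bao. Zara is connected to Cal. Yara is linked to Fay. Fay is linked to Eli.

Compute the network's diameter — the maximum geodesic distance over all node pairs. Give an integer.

Eccentricity of each node (its greatest distance to any other): Bao:3, Cal:4, Dee:3, Eli:5, Fay:4, Gus:5, Miro:5, Yara:5, Zara:4.
The maximum eccentricity is 5, realized for instance by the pair Gus–Eli via Gus – Cal – Dee – Bao – Fay – Eli. So the diameter is 5.

5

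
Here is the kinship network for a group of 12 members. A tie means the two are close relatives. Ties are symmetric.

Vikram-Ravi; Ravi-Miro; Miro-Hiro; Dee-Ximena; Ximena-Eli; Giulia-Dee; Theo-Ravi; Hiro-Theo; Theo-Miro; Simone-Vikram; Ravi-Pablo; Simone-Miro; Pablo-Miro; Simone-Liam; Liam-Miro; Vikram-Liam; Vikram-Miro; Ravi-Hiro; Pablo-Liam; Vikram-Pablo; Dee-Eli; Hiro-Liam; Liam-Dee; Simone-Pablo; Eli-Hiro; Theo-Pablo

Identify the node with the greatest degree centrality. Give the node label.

Degrees — Dee:4, Eli:3, Giulia:1, Hiro:5, Liam:6, Miro:7, Pablo:6, Ravi:5, Simone:4, Theo:4, Vikram:5, Ximena:2.
The maximum is 7, attained only by Miro.

Miro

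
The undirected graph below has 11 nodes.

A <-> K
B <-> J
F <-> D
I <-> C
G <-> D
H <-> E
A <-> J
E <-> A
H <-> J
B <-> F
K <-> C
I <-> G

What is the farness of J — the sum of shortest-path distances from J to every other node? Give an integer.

23

Distances from J: A:1, B:1, C:3, D:3, E:2, F:2, G:4, H:1, I:4, K:2.
Sum = 1 + 1 + 3 + 3 + 2 + 2 + 4 + 1 + 4 + 2 = 23.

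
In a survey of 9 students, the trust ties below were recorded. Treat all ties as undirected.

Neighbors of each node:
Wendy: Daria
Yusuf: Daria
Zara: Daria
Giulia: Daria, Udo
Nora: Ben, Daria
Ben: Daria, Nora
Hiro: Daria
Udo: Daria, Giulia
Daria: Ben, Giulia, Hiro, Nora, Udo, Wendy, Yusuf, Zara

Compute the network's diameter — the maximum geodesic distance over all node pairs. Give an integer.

Eccentricity of each node (its greatest distance to any other): Ben:2, Daria:1, Giulia:2, Hiro:2, Nora:2, Udo:2, Wendy:2, Yusuf:2, Zara:2.
The maximum eccentricity is 2, realized for instance by the pair Ben–Udo via Ben – Daria – Udo. So the diameter is 2.

2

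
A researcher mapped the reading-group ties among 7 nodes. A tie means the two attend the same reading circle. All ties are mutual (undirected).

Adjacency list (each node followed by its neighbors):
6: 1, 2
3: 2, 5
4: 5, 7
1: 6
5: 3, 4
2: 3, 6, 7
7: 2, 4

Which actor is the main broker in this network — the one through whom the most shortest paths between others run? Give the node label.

Unnormalized betweenness of each node: 1:0, 2:9, 3:3, 4:1, 5:1, 6:5, 7:3.
2 has the largest value, 9, making it the main broker — the node through which the most shortest paths run.

2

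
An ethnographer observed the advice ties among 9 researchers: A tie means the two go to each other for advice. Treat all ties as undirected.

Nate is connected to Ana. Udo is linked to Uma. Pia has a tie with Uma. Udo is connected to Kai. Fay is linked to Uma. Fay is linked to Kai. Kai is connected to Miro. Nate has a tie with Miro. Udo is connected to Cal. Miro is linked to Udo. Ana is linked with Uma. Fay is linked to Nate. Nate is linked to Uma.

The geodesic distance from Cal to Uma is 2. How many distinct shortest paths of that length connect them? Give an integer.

1

The shortest distance is 2, and the only length-2 path is Cal–Udo–Uma. So there is exactly 1 shortest path.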